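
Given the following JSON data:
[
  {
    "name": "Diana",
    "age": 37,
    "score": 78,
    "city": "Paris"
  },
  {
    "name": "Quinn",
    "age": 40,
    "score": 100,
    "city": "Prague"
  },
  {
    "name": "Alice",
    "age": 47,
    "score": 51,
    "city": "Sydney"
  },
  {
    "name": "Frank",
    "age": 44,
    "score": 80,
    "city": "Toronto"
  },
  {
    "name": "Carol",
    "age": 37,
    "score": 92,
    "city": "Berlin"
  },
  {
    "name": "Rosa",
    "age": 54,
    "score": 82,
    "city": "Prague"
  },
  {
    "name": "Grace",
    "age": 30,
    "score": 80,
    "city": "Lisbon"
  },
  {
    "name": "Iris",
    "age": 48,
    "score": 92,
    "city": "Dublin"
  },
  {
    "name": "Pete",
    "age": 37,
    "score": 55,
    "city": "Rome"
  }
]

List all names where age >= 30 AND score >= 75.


Checking both conditions:
  Diana (age=37, score=78) -> YES
  Quinn (age=40, score=100) -> YES
  Alice (age=47, score=51) -> no
  Frank (age=44, score=80) -> YES
  Carol (age=37, score=92) -> YES
  Rosa (age=54, score=82) -> YES
  Grace (age=30, score=80) -> YES
  Iris (age=48, score=92) -> YES
  Pete (age=37, score=55) -> no


ANSWER: Diana, Quinn, Frank, Carol, Rosa, Grace, Iris


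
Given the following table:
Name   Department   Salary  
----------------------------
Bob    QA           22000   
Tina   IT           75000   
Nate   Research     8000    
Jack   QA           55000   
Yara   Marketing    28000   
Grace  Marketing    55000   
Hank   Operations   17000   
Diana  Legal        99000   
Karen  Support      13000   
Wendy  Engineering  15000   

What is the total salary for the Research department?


Research department members:
  Nate: 8000
Total = 8000 = 8000

ANSWER: 8000


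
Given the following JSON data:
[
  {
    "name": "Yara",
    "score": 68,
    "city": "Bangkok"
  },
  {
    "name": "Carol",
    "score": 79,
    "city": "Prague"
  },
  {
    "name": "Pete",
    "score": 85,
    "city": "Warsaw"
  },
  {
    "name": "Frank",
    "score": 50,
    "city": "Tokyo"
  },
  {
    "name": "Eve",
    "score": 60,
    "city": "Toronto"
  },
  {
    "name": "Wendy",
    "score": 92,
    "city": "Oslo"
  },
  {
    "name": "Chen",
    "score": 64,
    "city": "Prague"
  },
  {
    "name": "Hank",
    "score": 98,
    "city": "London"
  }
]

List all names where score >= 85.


Filtering records where score >= 85:
  Yara (score=68) -> no
  Carol (score=79) -> no
  Pete (score=85) -> YES
  Frank (score=50) -> no
  Eve (score=60) -> no
  Wendy (score=92) -> YES
  Chen (score=64) -> no
  Hank (score=98) -> YES


ANSWER: Pete, Wendy, Hank


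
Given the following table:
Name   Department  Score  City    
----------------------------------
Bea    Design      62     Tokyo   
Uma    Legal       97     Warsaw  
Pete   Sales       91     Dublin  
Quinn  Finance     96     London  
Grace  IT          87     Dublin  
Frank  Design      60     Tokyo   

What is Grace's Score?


Row 5: Grace
Score = 87

ANSWER: 87


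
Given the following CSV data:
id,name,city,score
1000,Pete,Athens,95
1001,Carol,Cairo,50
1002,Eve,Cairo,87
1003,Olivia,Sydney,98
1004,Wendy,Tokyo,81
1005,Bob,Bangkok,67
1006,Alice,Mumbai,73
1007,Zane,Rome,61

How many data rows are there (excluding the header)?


Counting rows (excluding header):
Header: id,name,city,score
Data rows: 8

ANSWER: 8


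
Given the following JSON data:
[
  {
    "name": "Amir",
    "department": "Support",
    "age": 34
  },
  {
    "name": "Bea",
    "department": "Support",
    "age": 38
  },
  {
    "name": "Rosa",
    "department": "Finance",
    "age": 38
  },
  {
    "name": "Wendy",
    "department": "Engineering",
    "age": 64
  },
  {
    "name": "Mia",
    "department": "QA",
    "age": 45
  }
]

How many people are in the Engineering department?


Scanning records for department = Engineering
  Record 3: Wendy
Count: 1

ANSWER: 1


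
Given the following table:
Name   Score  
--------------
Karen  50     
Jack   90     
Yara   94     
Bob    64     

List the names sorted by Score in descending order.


Sorting by Score (descending):
  Yara: 94
  Jack: 90
  Bob: 64
  Karen: 50


ANSWER: Yara, Jack, Bob, Karen


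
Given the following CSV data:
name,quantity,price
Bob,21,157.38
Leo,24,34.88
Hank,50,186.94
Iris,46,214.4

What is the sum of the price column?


Values in 'price' column:
  Row 1: 157.38
  Row 2: 34.88
  Row 3: 186.94
  Row 4: 214.4
Sum = 157.38 + 34.88 + 186.94 + 214.4 = 593.6

ANSWER: 593.6


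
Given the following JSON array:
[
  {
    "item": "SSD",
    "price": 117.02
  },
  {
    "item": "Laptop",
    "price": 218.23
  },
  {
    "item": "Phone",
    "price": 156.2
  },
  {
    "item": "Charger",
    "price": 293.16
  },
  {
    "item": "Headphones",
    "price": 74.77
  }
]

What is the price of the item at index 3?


Array index 3 -> Charger
price = 293.16

ANSWER: 293.16


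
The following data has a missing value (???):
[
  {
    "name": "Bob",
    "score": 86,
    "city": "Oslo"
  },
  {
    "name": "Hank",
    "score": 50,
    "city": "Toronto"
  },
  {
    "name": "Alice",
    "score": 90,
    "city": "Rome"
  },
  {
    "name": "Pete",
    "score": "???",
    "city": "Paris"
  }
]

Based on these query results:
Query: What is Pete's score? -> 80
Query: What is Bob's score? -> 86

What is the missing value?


The missing value is Pete's score
From query: Pete's score = 80

ANSWER: 80


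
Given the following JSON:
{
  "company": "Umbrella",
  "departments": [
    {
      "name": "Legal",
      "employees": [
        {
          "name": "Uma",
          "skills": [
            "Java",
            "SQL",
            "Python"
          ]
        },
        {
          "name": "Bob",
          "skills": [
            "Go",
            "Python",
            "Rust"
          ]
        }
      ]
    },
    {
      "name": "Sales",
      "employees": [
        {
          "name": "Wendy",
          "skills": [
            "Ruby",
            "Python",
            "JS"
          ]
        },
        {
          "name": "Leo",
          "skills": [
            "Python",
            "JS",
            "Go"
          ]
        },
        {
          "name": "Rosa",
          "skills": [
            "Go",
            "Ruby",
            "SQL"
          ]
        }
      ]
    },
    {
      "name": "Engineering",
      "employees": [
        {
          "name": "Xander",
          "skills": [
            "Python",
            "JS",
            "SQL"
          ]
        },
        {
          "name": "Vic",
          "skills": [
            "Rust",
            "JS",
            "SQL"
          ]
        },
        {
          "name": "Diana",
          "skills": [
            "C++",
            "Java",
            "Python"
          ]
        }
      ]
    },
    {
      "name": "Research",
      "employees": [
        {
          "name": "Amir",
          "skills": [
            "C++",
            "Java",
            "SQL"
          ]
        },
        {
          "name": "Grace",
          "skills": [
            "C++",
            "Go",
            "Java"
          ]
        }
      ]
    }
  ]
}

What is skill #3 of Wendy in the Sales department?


Path: departments[1].employees[0].skills[2]
Value: JS

ANSWER: JS


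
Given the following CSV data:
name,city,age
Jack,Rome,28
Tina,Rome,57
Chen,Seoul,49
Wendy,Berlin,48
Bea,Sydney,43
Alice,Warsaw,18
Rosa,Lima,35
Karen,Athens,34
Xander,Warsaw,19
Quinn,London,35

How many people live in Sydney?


Scanning city column for 'Sydney':
  Row 5: Bea -> MATCH
Total matches: 1

ANSWER: 1


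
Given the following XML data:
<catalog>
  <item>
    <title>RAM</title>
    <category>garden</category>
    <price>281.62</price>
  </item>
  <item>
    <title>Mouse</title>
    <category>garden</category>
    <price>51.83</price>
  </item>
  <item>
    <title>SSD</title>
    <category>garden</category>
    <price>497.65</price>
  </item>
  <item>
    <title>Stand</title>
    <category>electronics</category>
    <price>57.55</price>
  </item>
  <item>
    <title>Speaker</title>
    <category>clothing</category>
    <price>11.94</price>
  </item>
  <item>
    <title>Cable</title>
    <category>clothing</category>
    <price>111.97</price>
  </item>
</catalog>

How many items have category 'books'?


Scanning <item> elements for <category>books</category>:
Count: 0

ANSWER: 0


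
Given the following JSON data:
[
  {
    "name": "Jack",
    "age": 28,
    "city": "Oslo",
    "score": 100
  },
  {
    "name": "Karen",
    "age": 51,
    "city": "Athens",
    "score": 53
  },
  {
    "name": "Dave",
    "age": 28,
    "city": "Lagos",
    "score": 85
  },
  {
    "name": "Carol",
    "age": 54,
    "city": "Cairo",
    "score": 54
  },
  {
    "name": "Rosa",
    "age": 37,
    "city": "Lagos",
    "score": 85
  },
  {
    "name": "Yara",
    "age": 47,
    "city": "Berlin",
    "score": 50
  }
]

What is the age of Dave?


Looking up record where name = Dave
Record index: 2
Field 'age' = 28

ANSWER: 28


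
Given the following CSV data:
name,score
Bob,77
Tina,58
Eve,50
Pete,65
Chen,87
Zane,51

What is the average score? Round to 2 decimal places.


Scores: 77, 58, 50, 65, 87, 51
Sum = 388
Count = 6
Average = 388 / 6 = 64.67

ANSWER: 64.67


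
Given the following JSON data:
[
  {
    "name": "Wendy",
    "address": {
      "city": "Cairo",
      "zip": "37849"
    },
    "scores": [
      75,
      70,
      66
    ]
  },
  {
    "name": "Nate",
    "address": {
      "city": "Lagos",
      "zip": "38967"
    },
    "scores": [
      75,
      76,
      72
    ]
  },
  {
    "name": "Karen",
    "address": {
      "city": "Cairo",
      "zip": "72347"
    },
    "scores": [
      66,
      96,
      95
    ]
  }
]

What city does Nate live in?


Path: records[1].address.city
Value: Lagos

ANSWER: Lagos


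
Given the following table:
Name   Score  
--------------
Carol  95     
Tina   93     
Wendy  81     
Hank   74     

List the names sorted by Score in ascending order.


Sorting by Score (ascending):
  Hank: 74
  Wendy: 81
  Tina: 93
  Carol: 95


ANSWER: Hank, Wendy, Tina, Carol


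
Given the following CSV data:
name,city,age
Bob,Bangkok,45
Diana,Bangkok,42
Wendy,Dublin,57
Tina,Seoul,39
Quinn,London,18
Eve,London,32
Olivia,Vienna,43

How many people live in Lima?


Scanning city column for 'Lima':
Total matches: 0

ANSWER: 0


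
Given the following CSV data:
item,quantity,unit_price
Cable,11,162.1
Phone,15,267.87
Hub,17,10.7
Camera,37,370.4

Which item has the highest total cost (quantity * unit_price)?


Computing row totals:
  Cable: 1783.1
  Phone: 4018.05
  Hub: 181.9
  Camera: 13704.8
Maximum: Camera (13704.8)

ANSWER: Camera


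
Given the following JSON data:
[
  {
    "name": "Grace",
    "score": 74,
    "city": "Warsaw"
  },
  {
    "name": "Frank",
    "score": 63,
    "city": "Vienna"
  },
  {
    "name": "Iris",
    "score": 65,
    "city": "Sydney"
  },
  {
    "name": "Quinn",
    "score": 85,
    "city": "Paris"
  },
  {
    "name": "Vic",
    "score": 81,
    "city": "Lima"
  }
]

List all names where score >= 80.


Filtering records where score >= 80:
  Grace (score=74) -> no
  Frank (score=63) -> no
  Iris (score=65) -> no
  Quinn (score=85) -> YES
  Vic (score=81) -> YES


ANSWER: Quinn, Vic


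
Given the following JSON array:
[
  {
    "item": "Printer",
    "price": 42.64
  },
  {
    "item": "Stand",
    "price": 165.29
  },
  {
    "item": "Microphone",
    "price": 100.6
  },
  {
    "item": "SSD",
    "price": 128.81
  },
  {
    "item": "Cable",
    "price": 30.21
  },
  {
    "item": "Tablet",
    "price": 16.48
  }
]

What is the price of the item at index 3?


Array index 3 -> SSD
price = 128.81

ANSWER: 128.81


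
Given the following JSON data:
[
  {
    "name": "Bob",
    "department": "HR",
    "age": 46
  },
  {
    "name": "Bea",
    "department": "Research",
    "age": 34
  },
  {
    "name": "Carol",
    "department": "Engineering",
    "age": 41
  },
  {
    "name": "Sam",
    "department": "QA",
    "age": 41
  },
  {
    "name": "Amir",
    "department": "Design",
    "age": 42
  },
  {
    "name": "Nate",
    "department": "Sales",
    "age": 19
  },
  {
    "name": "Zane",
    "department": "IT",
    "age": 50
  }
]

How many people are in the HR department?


Scanning records for department = HR
  Record 0: Bob
Count: 1

ANSWER: 1


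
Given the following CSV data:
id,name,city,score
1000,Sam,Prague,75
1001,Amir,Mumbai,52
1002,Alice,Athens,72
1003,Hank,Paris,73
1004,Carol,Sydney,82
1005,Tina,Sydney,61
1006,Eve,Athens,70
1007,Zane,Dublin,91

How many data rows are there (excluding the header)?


Counting rows (excluding header):
Header: id,name,city,score
Data rows: 8

ANSWER: 8


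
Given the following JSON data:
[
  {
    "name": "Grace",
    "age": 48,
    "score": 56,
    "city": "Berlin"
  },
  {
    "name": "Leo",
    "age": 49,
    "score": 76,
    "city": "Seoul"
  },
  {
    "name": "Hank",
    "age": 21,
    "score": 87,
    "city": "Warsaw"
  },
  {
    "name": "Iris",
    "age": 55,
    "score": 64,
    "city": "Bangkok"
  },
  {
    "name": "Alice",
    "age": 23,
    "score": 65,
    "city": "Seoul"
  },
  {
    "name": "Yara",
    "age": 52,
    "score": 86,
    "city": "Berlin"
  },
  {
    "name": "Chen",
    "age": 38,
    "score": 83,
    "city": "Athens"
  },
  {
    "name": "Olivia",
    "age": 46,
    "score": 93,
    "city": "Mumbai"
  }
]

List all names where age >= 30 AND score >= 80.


Checking both conditions:
  Grace (age=48, score=56) -> no
  Leo (age=49, score=76) -> no
  Hank (age=21, score=87) -> no
  Iris (age=55, score=64) -> no
  Alice (age=23, score=65) -> no
  Yara (age=52, score=86) -> YES
  Chen (age=38, score=83) -> YES
  Olivia (age=46, score=93) -> YES


ANSWER: Yara, Chen, Olivia


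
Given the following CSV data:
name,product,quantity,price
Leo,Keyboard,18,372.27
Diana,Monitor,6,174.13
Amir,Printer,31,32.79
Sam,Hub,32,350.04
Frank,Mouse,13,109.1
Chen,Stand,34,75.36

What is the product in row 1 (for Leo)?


Row 1: Leo
Column 'product' = Keyboard

ANSWER: Keyboard


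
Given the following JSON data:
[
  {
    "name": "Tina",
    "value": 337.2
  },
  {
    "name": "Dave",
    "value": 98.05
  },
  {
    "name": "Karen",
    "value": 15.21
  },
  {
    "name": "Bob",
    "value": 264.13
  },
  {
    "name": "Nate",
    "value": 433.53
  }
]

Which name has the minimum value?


Comparing values:
  Tina: 337.2
  Dave: 98.05
  Karen: 15.21
  Bob: 264.13
  Nate: 433.53
Minimum: Karen (15.21)

ANSWER: Karen


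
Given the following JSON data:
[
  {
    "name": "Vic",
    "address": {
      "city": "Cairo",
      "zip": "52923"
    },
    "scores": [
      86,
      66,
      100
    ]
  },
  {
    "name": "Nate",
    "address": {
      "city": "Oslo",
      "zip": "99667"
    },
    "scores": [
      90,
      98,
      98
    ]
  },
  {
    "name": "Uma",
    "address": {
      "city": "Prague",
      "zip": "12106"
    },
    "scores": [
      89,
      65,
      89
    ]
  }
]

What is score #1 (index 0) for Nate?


Path: records[1].scores[0]
Value: 90

ANSWER: 90


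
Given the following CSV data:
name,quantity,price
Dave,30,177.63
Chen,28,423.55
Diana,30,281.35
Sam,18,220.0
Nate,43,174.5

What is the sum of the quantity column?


Values in 'quantity' column:
  Row 1: 30
  Row 2: 28
  Row 3: 30
  Row 4: 18
  Row 5: 43
Sum = 30 + 28 + 30 + 18 + 43 = 149

ANSWER: 149


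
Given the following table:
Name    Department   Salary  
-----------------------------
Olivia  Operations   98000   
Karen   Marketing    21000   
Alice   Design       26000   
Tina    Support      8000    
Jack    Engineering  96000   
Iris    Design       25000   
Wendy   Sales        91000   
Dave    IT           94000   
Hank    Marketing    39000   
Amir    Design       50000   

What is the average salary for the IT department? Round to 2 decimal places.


IT department members:
  Dave: 94000
Sum = 94000
Count = 1
Average = 94000 / 1 = 94000.00

ANSWER: 94000.00


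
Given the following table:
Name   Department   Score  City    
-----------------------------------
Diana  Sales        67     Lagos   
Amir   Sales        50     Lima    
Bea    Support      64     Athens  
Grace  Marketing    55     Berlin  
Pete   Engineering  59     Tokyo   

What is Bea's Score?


Row 3: Bea
Score = 64

ANSWER: 64


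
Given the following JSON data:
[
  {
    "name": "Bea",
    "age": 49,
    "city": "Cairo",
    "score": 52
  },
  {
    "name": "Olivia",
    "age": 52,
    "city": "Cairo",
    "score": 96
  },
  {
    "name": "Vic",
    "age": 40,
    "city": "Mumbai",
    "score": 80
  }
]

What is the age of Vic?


Looking up record where name = Vic
Record index: 2
Field 'age' = 40

ANSWER: 40


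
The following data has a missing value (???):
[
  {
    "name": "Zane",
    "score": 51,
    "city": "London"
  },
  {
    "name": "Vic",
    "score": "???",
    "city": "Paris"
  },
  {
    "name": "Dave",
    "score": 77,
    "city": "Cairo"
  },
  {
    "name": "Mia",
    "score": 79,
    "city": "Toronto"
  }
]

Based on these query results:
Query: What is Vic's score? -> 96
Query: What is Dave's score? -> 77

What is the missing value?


The missing value is Vic's score
From query: Vic's score = 96

ANSWER: 96


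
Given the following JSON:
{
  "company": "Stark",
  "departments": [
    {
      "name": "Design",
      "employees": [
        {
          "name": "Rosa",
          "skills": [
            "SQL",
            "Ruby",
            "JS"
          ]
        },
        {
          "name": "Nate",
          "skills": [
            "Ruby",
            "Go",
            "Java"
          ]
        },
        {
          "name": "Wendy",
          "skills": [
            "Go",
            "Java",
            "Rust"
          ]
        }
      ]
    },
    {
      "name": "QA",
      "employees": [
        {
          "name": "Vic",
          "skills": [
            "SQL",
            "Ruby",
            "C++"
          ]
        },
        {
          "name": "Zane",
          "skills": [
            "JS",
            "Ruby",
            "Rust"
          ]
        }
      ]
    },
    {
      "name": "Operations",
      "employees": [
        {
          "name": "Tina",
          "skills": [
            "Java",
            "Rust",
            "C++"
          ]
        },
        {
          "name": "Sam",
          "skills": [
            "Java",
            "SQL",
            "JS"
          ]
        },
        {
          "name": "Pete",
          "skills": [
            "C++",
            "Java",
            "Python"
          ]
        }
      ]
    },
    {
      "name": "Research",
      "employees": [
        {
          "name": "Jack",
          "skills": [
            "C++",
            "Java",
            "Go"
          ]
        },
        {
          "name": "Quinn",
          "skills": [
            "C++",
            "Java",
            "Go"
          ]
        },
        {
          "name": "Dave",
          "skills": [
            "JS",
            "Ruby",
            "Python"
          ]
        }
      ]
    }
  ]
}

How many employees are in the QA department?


Path: departments[1].employees
Count: 2

ANSWER: 2


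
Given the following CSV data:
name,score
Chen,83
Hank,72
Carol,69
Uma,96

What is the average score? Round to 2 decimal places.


Scores: 83, 72, 69, 96
Sum = 320
Count = 4
Average = 320 / 4 = 80.00

ANSWER: 80.00


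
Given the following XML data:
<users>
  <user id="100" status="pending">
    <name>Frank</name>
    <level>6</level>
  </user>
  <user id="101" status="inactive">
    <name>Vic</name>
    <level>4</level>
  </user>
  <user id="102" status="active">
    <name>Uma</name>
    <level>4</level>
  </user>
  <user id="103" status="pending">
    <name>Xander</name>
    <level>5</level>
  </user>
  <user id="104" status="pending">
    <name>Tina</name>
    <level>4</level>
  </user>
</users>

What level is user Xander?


Finding user: Xander
<level>5</level>

ANSWER: 5


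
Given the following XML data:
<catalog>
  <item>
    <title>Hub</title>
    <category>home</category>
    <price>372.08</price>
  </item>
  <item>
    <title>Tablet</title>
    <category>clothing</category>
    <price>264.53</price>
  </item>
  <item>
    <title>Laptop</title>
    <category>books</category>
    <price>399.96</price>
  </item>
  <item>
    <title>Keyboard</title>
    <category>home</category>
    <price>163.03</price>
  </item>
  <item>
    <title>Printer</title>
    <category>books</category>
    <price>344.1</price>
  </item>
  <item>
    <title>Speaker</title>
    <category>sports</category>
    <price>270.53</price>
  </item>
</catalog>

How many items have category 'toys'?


Scanning <item> elements for <category>toys</category>:
Count: 0

ANSWER: 0


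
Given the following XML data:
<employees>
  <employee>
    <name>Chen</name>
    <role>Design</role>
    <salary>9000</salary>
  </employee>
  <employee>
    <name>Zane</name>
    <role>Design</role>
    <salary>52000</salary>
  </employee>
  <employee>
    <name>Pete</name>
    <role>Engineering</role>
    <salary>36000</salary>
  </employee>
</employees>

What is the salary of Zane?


Searching for <employee> with <name>Zane</name>
Found at position 2
<salary>52000</salary>

ANSWER: 52000


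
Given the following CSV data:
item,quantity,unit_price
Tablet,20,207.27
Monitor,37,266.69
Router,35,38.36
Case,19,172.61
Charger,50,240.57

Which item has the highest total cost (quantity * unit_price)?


Computing row totals:
  Tablet: 4145.4
  Monitor: 9867.53
  Router: 1342.6
  Case: 3279.59
  Charger: 12028.5
Maximum: Charger (12028.5)

ANSWER: Charger


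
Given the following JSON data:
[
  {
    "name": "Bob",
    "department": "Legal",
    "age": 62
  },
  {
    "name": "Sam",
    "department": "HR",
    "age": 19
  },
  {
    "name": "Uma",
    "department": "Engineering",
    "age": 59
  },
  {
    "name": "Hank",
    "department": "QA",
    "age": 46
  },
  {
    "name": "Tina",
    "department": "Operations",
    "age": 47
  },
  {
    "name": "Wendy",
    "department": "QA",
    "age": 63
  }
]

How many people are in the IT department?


Scanning records for department = IT
  No matches found
Count: 0

ANSWER: 0


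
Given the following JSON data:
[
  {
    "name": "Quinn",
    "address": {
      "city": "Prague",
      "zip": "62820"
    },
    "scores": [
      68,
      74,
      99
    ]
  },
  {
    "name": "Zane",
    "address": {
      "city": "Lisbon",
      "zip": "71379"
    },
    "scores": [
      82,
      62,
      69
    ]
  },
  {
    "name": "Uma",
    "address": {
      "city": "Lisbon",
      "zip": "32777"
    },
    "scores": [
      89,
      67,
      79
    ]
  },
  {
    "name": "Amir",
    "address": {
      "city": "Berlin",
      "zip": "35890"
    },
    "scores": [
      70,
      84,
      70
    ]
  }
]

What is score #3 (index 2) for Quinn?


Path: records[0].scores[2]
Value: 99

ANSWER: 99


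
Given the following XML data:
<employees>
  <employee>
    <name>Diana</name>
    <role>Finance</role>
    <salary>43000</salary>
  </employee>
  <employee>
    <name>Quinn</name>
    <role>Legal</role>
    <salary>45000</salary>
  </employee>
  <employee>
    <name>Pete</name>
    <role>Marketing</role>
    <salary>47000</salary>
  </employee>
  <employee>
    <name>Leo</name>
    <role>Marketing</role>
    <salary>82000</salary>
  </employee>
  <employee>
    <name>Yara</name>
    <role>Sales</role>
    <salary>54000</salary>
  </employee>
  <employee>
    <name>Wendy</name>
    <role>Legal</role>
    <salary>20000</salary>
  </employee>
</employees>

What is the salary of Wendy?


Searching for <employee> with <name>Wendy</name>
Found at position 6
<salary>20000</salary>

ANSWER: 20000


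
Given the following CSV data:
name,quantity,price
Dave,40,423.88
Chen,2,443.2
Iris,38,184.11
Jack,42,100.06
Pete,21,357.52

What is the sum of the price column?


Values in 'price' column:
  Row 1: 423.88
  Row 2: 443.2
  Row 3: 184.11
  Row 4: 100.06
  Row 5: 357.52
Sum = 423.88 + 443.2 + 184.11 + 100.06 + 357.52 = 1508.77

ANSWER: 1508.77


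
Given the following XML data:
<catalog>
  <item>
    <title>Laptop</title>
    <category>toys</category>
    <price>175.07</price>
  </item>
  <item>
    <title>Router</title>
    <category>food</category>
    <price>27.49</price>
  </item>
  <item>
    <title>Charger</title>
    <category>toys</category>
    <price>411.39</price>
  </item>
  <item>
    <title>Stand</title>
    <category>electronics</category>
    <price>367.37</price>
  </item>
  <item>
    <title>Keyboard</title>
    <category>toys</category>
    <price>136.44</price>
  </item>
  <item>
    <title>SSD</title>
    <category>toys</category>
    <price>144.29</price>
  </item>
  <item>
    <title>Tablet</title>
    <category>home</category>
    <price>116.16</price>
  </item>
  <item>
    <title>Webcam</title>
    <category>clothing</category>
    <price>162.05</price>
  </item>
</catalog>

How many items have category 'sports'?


Scanning <item> elements for <category>sports</category>:
Count: 0

ANSWER: 0


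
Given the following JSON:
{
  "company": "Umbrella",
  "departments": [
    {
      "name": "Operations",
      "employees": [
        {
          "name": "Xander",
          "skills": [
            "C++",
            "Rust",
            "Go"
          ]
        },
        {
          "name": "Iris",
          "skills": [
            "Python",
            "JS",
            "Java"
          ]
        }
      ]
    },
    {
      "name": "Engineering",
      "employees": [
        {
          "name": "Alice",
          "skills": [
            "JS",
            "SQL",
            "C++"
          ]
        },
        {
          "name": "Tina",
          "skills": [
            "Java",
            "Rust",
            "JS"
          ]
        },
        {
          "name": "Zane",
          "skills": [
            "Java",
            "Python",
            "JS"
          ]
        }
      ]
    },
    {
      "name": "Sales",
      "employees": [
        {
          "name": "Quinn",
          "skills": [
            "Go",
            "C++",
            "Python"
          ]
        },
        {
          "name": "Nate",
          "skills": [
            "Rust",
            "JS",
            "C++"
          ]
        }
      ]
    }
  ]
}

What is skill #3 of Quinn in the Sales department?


Path: departments[2].employees[0].skills[2]
Value: Python

ANSWER: Python


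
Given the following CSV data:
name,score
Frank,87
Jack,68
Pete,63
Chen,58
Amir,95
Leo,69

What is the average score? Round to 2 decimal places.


Scores: 87, 68, 63, 58, 95, 69
Sum = 440
Count = 6
Average = 440 / 6 = 73.33

ANSWER: 73.33


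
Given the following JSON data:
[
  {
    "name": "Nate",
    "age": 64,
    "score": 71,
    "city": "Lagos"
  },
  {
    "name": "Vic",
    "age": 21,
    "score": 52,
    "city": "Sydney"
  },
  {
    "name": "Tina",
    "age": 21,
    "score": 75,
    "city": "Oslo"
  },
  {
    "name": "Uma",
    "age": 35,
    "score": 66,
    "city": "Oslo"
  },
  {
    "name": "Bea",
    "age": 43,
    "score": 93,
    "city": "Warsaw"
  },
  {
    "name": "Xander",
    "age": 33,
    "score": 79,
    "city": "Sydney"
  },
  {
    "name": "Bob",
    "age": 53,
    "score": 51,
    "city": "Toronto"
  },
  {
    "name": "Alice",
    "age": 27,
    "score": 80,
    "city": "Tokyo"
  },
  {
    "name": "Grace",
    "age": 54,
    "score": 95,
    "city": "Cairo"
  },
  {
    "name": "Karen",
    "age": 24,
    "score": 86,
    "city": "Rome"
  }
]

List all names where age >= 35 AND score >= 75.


Checking both conditions:
  Nate (age=64, score=71) -> no
  Vic (age=21, score=52) -> no
  Tina (age=21, score=75) -> no
  Uma (age=35, score=66) -> no
  Bea (age=43, score=93) -> YES
  Xander (age=33, score=79) -> no
  Bob (age=53, score=51) -> no
  Alice (age=27, score=80) -> no
  Grace (age=54, score=95) -> YES
  Karen (age=24, score=86) -> no


ANSWER: Bea, Grace


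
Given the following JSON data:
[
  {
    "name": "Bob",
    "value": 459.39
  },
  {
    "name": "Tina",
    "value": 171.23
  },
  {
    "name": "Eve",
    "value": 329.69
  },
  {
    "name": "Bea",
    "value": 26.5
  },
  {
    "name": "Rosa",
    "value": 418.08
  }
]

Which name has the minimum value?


Comparing values:
  Bob: 459.39
  Tina: 171.23
  Eve: 329.69
  Bea: 26.5
  Rosa: 418.08
Minimum: Bea (26.5)

ANSWER: Bea


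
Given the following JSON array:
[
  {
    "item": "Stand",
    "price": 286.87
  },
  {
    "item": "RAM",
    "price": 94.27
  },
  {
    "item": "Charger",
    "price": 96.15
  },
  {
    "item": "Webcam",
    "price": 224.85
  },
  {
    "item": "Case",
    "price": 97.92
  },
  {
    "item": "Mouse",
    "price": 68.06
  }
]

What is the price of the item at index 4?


Array index 4 -> Case
price = 97.92

ANSWER: 97.92


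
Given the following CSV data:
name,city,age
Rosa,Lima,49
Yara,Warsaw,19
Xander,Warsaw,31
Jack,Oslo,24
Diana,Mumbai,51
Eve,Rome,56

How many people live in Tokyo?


Scanning city column for 'Tokyo':
Total matches: 0

ANSWER: 0


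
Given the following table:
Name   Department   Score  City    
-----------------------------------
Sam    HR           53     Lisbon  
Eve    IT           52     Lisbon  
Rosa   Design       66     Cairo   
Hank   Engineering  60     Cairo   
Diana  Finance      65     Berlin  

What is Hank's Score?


Row 4: Hank
Score = 60

ANSWER: 60


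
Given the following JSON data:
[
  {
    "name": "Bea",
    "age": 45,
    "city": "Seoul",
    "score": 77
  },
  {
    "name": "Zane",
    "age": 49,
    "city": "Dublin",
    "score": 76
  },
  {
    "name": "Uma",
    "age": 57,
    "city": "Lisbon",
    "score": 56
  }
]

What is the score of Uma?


Looking up record where name = Uma
Record index: 2
Field 'score' = 56

ANSWER: 56


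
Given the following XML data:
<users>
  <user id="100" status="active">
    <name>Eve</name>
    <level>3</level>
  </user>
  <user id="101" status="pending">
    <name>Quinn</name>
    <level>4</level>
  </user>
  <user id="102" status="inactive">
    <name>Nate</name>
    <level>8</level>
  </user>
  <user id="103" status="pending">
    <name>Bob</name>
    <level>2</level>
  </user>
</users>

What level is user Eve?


Finding user: Eve
<level>3</level>

ANSWER: 3


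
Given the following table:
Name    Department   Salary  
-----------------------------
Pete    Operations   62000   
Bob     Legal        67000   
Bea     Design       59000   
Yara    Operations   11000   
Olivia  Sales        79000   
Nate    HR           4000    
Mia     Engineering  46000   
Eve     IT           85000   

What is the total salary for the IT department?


IT department members:
  Eve: 85000
Total = 85000 = 85000

ANSWER: 85000


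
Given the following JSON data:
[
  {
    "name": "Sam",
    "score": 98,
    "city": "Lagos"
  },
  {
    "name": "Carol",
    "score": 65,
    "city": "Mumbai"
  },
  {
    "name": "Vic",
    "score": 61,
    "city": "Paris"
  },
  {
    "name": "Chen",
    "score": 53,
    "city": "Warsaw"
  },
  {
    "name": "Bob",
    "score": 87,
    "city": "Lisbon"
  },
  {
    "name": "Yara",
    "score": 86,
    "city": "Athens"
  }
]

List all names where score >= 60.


Filtering records where score >= 60:
  Sam (score=98) -> YES
  Carol (score=65) -> YES
  Vic (score=61) -> YES
  Chen (score=53) -> no
  Bob (score=87) -> YES
  Yara (score=86) -> YES


ANSWER: Sam, Carol, Vic, Bob, Yara


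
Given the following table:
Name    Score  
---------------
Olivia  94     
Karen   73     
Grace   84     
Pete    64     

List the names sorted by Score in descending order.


Sorting by Score (descending):
  Olivia: 94
  Grace: 84
  Karen: 73
  Pete: 64


ANSWER: Olivia, Grace, Karen, Pete


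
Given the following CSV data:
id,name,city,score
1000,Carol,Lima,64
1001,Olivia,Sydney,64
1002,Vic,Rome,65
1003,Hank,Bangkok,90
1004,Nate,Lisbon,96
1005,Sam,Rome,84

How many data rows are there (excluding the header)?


Counting rows (excluding header):
Header: id,name,city,score
Data rows: 6

ANSWER: 6


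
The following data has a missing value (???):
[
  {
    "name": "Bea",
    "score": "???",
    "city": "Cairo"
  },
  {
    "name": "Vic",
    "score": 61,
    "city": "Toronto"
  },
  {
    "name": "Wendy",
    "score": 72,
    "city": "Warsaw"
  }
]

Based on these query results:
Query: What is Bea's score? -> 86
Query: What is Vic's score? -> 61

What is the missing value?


The missing value is Bea's score
From query: Bea's score = 86

ANSWER: 86


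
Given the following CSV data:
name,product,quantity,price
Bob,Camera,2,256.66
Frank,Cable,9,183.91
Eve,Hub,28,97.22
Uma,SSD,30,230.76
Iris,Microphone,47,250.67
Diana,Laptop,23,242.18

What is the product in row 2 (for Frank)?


Row 2: Frank
Column 'product' = Cable

ANSWER: Cable


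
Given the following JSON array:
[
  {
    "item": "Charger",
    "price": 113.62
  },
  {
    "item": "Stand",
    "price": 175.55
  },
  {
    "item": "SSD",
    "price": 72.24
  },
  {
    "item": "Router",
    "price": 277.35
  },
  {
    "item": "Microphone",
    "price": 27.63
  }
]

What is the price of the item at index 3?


Array index 3 -> Router
price = 277.35

ANSWER: 277.35


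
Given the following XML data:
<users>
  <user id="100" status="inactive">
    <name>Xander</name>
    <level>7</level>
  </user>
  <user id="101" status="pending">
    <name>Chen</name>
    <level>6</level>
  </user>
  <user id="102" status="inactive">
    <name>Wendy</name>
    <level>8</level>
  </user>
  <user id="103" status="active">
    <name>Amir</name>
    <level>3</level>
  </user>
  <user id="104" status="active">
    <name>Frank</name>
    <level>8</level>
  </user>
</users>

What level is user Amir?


Finding user: Amir
<level>3</level>

ANSWER: 3


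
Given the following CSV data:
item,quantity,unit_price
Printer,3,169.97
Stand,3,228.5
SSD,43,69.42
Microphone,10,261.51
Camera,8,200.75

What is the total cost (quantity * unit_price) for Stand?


Row: Stand
quantity = 3
unit_price = 228.5
total = 3 * 228.5 = 685.5

ANSWER: 685.5


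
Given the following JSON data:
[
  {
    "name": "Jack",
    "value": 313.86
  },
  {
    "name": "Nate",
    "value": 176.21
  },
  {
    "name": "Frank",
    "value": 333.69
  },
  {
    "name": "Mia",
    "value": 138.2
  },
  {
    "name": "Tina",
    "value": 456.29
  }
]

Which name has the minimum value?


Comparing values:
  Jack: 313.86
  Nate: 176.21
  Frank: 333.69
  Mia: 138.2
  Tina: 456.29
Minimum: Mia (138.2)

ANSWER: Mia


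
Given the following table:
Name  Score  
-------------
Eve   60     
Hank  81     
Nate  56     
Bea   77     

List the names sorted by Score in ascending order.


Sorting by Score (ascending):
  Nate: 56
  Eve: 60
  Bea: 77
  Hank: 81


ANSWER: Nate, Eve, Bea, Hank


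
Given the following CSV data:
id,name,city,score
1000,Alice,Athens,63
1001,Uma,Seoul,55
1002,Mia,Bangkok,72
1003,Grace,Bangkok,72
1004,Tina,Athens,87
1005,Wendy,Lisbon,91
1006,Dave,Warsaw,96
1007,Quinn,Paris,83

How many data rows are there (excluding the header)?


Counting rows (excluding header):
Header: id,name,city,score
Data rows: 8

ANSWER: 8


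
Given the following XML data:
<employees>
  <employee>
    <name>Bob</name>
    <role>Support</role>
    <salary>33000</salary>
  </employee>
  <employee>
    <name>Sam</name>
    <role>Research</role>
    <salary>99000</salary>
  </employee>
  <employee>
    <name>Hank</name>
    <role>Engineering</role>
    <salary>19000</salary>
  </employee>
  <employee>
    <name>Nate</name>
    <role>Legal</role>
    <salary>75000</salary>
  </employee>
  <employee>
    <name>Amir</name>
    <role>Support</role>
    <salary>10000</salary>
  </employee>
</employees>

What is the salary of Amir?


Searching for <employee> with <name>Amir</name>
Found at position 5
<salary>10000</salary>

ANSWER: 10000


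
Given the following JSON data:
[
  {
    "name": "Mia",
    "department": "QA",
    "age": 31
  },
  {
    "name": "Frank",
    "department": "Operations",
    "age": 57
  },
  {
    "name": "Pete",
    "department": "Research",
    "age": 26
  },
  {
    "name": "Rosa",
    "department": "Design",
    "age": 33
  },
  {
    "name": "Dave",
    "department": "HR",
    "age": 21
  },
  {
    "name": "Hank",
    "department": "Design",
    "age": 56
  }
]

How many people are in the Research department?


Scanning records for department = Research
  Record 2: Pete
Count: 1

ANSWER: 1


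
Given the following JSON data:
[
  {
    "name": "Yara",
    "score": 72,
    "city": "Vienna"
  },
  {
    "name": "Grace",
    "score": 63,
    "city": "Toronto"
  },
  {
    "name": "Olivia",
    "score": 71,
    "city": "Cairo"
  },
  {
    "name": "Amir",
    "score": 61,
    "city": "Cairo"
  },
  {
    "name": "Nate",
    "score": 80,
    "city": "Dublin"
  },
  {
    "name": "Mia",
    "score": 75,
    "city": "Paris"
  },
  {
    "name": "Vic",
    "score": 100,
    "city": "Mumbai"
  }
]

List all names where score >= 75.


Filtering records where score >= 75:
  Yara (score=72) -> no
  Grace (score=63) -> no
  Olivia (score=71) -> no
  Amir (score=61) -> no
  Nate (score=80) -> YES
  Mia (score=75) -> YES
  Vic (score=100) -> YES


ANSWER: Nate, Mia, Vic


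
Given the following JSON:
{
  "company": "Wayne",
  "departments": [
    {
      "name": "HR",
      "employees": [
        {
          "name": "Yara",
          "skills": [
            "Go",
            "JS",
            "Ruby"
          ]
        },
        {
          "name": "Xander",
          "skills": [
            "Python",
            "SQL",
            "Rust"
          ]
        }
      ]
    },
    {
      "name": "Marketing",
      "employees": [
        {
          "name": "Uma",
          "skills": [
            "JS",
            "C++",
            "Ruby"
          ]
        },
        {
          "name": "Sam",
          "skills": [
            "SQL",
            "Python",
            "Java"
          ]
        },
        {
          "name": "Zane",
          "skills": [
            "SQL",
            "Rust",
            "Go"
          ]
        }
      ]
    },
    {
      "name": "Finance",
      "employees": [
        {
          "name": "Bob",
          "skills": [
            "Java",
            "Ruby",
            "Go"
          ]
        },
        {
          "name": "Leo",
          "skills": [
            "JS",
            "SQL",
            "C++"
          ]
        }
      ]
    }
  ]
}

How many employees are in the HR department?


Path: departments[0].employees
Count: 2

ANSWER: 2


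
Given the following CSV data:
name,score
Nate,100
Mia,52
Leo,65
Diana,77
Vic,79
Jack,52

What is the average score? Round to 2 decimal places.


Scores: 100, 52, 65, 77, 79, 52
Sum = 425
Count = 6
Average = 425 / 6 = 70.83

ANSWER: 70.83


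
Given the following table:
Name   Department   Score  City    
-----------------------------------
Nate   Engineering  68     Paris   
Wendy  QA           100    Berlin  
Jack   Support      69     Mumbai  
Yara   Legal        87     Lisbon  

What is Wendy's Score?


Row 2: Wendy
Score = 100

ANSWER: 100


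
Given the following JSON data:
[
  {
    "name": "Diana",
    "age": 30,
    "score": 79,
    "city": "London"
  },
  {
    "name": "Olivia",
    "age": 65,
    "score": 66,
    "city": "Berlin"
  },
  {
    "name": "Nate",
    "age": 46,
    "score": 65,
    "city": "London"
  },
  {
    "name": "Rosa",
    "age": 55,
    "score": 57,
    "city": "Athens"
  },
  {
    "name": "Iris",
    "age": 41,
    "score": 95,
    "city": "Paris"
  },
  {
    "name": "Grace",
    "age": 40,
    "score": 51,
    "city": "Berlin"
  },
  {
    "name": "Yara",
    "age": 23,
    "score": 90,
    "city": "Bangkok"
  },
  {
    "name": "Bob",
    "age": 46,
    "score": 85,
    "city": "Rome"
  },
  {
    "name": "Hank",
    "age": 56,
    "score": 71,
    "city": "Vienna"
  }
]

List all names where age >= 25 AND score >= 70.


Checking both conditions:
  Diana (age=30, score=79) -> YES
  Olivia (age=65, score=66) -> no
  Nate (age=46, score=65) -> no
  Rosa (age=55, score=57) -> no
  Iris (age=41, score=95) -> YES
  Grace (age=40, score=51) -> no
  Yara (age=23, score=90) -> no
  Bob (age=46, score=85) -> YES
  Hank (age=56, score=71) -> YES


ANSWER: Diana, Iris, Bob, Hank
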